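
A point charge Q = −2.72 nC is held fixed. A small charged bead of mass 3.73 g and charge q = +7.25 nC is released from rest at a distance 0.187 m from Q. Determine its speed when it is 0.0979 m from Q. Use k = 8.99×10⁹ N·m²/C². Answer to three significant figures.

Only the electrostatic force acts, so mechanical energy is conserved: ½mv² = U₁ − U₂ = kQq(1/r₁ − 1/r₂).
U₁ − U₂ = (8.99×10⁹ N·m²/C²)(-2.72×10⁻⁹ C)(7.25×10⁻⁹ C)(1/0.187 − 1/0.0979) = 8.63×10⁻⁷ J.
v = √(2·8.63×10⁻⁷/3.73×10⁻³) = 0.0215 m/s.

0.0215 m/s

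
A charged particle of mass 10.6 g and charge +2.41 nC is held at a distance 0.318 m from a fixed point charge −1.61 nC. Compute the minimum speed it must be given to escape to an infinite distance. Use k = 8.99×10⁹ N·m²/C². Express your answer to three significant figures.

4.55×10⁻³ m/s

To just escape, total mechanical energy must reach zero at infinity: ½mv²_min + U = 0, so ½mv²_min = −U = |kQq|/r.
|U| = |kQq|/r = (8.99×10⁹ N·m²/C²)(1.61×10⁻⁹)(2.41×10⁻⁹)/(0.318) = 1.10×10⁻⁷ J.
v_min = √(2|U|/m) = √(2·1.10×10⁻⁷/0.0106) = 4.55×10⁻³ m/s.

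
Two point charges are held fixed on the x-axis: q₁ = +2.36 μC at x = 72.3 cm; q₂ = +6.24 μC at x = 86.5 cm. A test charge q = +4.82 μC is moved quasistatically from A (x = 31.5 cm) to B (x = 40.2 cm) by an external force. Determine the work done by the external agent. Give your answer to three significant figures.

For quasistatic motion the external work equals the change in potential energy: W_ext = qΔV = q(V_B − V_A).
At A: distances to the source charges are 0.408 m, 0.550 m; V_A = Σ kqᵢ/rᵢ = 1.54×10⁵ V.
At B: distances to the source charges are 0.321 m, 0.463 m; V_B = Σ kqᵢ/rᵢ = 1.87×10⁵ V.
ΔV = V_B − V_A = 3.33×10⁴ V.
W_ext = qΔV = (4.82×10⁻⁶ C)(3.33×10⁴ V) = 0.160 J.

0.160 J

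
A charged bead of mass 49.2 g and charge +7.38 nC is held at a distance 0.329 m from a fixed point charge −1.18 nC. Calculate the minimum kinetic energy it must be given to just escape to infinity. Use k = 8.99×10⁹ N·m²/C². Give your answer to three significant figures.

To just escape, total mechanical energy must reach zero at infinity: ½mv²_min + U = 0, so ½mv²_min = −U = |kQq|/r.
|U| = |kQq|/r = (8.99×10⁹ N·m²/C²)(1.18×10⁻⁹)(7.38×10⁻⁹)/(0.329) = 2.38×10⁻⁷ J.

2.38×10⁻⁷ J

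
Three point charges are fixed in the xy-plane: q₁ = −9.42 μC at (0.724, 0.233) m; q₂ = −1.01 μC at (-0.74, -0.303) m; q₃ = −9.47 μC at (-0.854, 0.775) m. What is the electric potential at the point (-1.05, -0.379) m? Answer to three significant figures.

The total potential is the scalar sum of each charge's contribution, V = Σ kqᵢ/rᵢ.
Distances from the field point to each charge: r₁ = 1.88 m, r₂ = 0.319 m, r₃ = 1.17 m.
V = k[(-9.42×10⁻⁶)/(1.88) + (-1.01×10⁻⁶)/(0.319) + (-9.47×10⁻⁶)/(1.17)] = -1.46×10⁵ V.

-1.46×10⁵ V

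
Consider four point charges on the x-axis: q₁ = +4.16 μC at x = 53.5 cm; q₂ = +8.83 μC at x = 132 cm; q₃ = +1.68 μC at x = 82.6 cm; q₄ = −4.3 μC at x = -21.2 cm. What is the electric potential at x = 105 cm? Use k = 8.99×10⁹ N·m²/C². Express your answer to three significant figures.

Electric potential is a scalar, so the contributions from each charge add algebraically: V = Σ kqᵢ/rᵢ.
Distances from the field point to each charge: r₁ = 0.515 m, r₂ = 0.270 m, r₃ = 0.224 m, r₄ = 1.26 m.
V = k[(4.16×10⁻⁶)/(0.515) + (8.83×10⁻⁶)/(0.270) + (1.68×10⁻⁶)/(0.224) + (-4.30×10⁻⁶)/(1.26)] = 4.03×10⁵ V.

4.03×10⁵ V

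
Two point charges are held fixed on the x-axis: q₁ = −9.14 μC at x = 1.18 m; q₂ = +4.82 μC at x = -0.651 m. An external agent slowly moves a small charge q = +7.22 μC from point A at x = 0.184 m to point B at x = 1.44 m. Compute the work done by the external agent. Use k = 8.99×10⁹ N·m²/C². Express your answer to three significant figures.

-1.91 J

For quasistatic motion the external work equals the change in potential energy: W_ext = qΔV = q(V_B − V_A).
At A: distances to the source charges are 0.996 m, 0.835 m; V_A = Σ kqᵢ/rᵢ = -3.06×10⁴ V.
At B: distances to the source charges are 0.260 m, 2.09 m; V_B = Σ kqᵢ/rᵢ = -2.95×10⁵ V.
ΔV = V_B − V_A = -2.65×10⁵ V.
W_ext = qΔV = (7.22×10⁻⁶ C)(-2.65×10⁵ V) = -1.91 J.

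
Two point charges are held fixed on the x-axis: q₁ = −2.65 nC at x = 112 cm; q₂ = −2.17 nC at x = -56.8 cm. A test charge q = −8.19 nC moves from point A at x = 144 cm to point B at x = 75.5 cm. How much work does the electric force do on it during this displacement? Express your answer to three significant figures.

3.40×10⁻⁸ J

The work done by the electric force is W_field = −ΔU = −q(V_B − V_A) = q(V_A − V_B).
At A: distances to the source charges are 0.320 m, 2.01 m; V_A = Σ kqᵢ/rᵢ = -84.2 V.
At B: distances to the source charges are 0.365 m, 1.32 m; V_B = Σ kqᵢ/rᵢ = -80.0 V.
ΔV = V_B − V_A = 4.15 V.
W_field = −qΔV = −(-8.19×10⁻⁹ C)(4.15 V) = 3.40×10⁻⁸ J.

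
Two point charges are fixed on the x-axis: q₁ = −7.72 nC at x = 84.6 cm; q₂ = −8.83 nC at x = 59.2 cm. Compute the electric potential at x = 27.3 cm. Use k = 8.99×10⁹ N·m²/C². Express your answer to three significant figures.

The total potential is the scalar sum of each charge's contribution, V = Σ kqᵢ/rᵢ.
Distances from the field point to each charge: r₁ = 0.573 m, r₂ = 0.319 m.
V = k[(-7.72×10⁻⁹)/(0.573) + (-8.83×10⁻⁹)/(0.319)] = -370 V.

-370 V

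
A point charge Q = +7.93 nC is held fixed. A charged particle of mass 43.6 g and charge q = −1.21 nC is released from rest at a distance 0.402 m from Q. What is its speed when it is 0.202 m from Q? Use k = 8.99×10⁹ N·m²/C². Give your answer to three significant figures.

3.12×10⁻³ m/s

Only the electrostatic force acts, so mechanical energy is conserved: ½mv² = U₁ − U₂ = kQq(1/r₁ − 1/r₂).
U₁ − U₂ = (8.99×10⁹ N·m²/C²)(7.93×10⁻⁹ C)(-1.21×10⁻⁹ C)(1/0.402 − 1/0.202) = 2.12×10⁻⁷ J.
v = √(2·2.12×10⁻⁷/0.0436) = 3.12×10⁻³ m/s.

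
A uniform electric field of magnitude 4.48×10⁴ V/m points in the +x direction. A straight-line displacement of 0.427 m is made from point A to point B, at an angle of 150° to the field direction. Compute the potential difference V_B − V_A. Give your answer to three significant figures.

1.66×10⁴ V

Only the component of displacement along E changes the potential: ΔV = −E·d·cosθ.
ΔV = −(4.48×10⁴ V/m)(0.427 m)cos150° = 1.66×10⁴ V.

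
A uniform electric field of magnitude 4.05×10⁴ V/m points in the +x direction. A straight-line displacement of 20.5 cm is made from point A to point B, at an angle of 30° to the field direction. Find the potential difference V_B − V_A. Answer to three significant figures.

Only the component of displacement along E changes the potential: ΔV = −E·d·cosθ.
ΔV = −(4.05×10⁴ V/m)(0.205 m)cos30° = -7190 V.

-7190 V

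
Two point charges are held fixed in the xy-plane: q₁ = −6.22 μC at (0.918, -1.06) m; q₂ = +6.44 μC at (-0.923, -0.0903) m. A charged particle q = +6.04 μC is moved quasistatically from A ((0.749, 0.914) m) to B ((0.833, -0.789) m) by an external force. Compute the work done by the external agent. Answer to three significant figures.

-1.01 J

For quasistatic motion the external work equals the change in potential energy: W_ext = qΔV = q(V_B − V_A).
At A: distances to the source charges are 1.98 m, 1.95 m; V_A = Σ kqᵢ/rᵢ = 1460 V.
At B: distances to the source charges are 0.284 m, 1.89 m; V_B = Σ kqᵢ/rᵢ = -1.66×10⁵ V.
ΔV = V_B − V_A = -1.68×10⁵ V.
W_ext = qΔV = (6.04×10⁻⁶ C)(-1.68×10⁵ V) = -1.01 J.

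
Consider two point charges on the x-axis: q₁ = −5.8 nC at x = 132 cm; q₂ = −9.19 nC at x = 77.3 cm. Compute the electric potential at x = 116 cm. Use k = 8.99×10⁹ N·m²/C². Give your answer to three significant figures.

Electric potential is a scalar, so the contributions from each charge add algebraically: V = Σ kqᵢ/rᵢ.
Distances from the field point to each charge: r₁ = 0.160 m, r₂ = 0.387 m.
V = k[(-5.80×10⁻⁹)/(0.160) + (-9.19×10⁻⁹)/(0.387)] = -539 V.

-539 V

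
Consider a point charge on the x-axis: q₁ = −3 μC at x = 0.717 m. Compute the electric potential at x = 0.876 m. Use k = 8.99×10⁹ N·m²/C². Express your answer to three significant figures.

The total potential is the scalar sum of each charge's contribution, V = Σ kqᵢ/rᵢ.
V = k[(-3.00×10⁻⁶)/(0.159)] = -1.70×10⁵ V.

-1.70×10⁵ V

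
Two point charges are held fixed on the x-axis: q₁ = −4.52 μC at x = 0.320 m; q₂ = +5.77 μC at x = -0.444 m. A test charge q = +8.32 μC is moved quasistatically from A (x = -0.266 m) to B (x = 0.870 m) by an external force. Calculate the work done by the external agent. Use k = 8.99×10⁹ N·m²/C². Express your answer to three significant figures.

-2.13 J

For quasistatic motion the external work equals the change in potential energy: W_ext = qΔV = q(V_B − V_A).
At A: distances to the source charges are 0.586 m, 0.178 m; V_A = Σ kqᵢ/rᵢ = 2.22×10⁵ V.
At B: distances to the source charges are 0.550 m, 1.31 m; V_B = Σ kqᵢ/rᵢ = -3.44×10⁴ V.
ΔV = V_B − V_A = -2.56×10⁵ V.
W_ext = qΔV = (8.32×10⁻⁶ C)(-2.56×10⁵ V) = -2.13 J.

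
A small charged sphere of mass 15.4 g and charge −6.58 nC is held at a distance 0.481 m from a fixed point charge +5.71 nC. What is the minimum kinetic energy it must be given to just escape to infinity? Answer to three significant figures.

To just escape, total mechanical energy must reach zero at infinity: ½mv²_min + U = 0, so ½mv²_min = −U = |kQq|/r.
|U| = |kQq|/r = (8.99×10⁹ N·m²/C²)(5.71×10⁻⁹)(6.58×10⁻⁹)/(0.481) = 7.02×10⁻⁷ J.

7.02×10⁻⁷ J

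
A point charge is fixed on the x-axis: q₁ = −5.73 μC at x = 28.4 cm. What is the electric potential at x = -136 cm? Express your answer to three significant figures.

-3.13×10⁴ V

Electric potential is a scalar, so the contributions from each charge add algebraically: V = Σ kqᵢ/rᵢ.
V = k[(-5.73×10⁻⁶)/(1.64)] = -3.13×10⁴ V.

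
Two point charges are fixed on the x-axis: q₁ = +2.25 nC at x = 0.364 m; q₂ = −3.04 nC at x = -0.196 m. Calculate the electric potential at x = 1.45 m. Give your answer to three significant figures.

The total potential is the scalar sum of each charge's contribution, V = Σ kqᵢ/rᵢ.
Distances from the field point to each charge: r₁ = 1.09 m, r₂ = 1.65 m.
V = k[(2.25×10⁻⁹)/(1.09) + (-3.04×10⁻⁹)/(1.65)] = 2.02 V.

2.02 V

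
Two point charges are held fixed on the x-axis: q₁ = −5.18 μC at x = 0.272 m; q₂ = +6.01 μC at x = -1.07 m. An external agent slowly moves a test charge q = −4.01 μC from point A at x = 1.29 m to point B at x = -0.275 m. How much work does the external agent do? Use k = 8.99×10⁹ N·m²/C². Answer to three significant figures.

-0.0228 J

For quasistatic motion the external work equals the change in potential energy: W_ext = qΔV = q(V_B − V_A).
At A: distances to the source charges are 1.02 m, 2.36 m; V_A = Σ kqᵢ/rᵢ = -2.29×10⁴ V.
At B: distances to the source charges are 0.547 m, 0.795 m; V_B = Σ kqᵢ/rᵢ = -1.72×10⁴ V.
ΔV = V_B − V_A = 5680 V.
W_ext = qΔV = (-4.01×10⁻⁶ C)(5680 V) = -0.0228 J.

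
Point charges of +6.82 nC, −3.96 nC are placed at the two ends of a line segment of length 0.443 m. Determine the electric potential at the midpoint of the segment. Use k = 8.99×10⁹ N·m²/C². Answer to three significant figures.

The total potential is the scalar sum of each charge's contribution, V = Σ kqᵢ/rᵢ.
Each charge is 0.222 m from the midpoint.
V = k[(6.82×10⁻⁹)/(0.222) + (-3.96×10⁻⁹)/(0.222)] = 116 V.

116 V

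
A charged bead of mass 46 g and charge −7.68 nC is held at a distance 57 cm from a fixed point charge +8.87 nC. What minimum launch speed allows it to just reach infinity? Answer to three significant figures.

To just escape, total mechanical energy must reach zero at infinity: ½mv²_min + U = 0, so ½mv²_min = −U = |kQq|/r.
|U| = |kQq|/r = (8.99×10⁹ N·m²/C²)(8.87×10⁻⁹)(7.68×10⁻⁹)/(0.570) = 1.07×10⁻⁶ J.
v_min = √(2|U|/m) = √(2·1.07×10⁻⁶/0.0460) = 6.83×10⁻³ m/s.

6.83×10⁻³ m/s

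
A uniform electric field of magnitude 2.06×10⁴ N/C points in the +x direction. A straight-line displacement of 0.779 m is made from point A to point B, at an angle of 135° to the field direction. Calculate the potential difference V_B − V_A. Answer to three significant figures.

Only the component of displacement along E changes the potential: ΔV = −E·d·cosθ.
ΔV = −(2.06×10⁴ V/m)(0.779 m)cos135° = 1.13×10⁴ V.

1.13×10⁴ V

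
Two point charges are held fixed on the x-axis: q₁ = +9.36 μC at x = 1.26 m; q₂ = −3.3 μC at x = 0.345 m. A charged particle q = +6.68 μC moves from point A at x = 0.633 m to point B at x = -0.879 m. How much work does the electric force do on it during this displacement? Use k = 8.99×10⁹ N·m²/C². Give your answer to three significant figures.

The work done by the electric force is W_field = −ΔU = −q(V_B − V_A) = q(V_A − V_B).
At A: distances to the source charges are 0.627 m, 0.288 m; V_A = Σ kqᵢ/rᵢ = 3.12×10⁴ V.
At B: distances to the source charges are 2.14 m, 1.22 m; V_B = Σ kqᵢ/rᵢ = 1.51×10⁴ V.
ΔV = V_B − V_A = -1.61×10⁴ V.
W_field = −qΔV = −(6.68×10⁻⁶ C)(-1.61×10⁴ V) = 0.108 J.

0.108 J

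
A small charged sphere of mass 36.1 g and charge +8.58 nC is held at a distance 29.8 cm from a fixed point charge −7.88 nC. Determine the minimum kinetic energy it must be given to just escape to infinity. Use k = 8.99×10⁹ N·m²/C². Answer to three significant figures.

2.04×10⁻⁶ J

To just escape, total mechanical energy must reach zero at infinity: ½mv²_min + U = 0, so ½mv²_min = −U = |kQq|/r.
|U| = |kQq|/r = (8.99×10⁹ N·m²/C²)(7.88×10⁻⁹)(8.58×10⁻⁹)/(0.298) = 2.04×10⁻⁶ J.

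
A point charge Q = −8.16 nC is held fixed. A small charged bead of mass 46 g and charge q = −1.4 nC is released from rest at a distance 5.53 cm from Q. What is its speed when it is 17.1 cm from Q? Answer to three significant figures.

Only the electrostatic force acts, so mechanical energy is conserved: ½mv² = U₁ − U₂ = kQq(1/r₁ − 1/r₂).
U₁ − U₂ = (8.99×10⁹ N·m²/C²)(-8.16×10⁻⁹ C)(-1.40×10⁻⁹ C)(1/0.0553 − 1/0.171) = 1.26×10⁻⁶ J.
v = √(2·1.26×10⁻⁶/0.0460) = 7.39×10⁻³ m/s.

7.39×10⁻³ m/s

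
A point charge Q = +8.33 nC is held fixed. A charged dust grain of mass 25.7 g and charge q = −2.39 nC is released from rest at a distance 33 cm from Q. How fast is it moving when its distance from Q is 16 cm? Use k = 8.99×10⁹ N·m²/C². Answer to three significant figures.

6.70×10⁻³ m/s

Only the electrostatic force acts, so mechanical energy is conserved: ½mv² = U₁ − U₂ = kQq(1/r₁ − 1/r₂).
U₁ − U₂ = (8.99×10⁹ N·m²/C²)(8.33×10⁻⁹ C)(-2.39×10⁻⁹ C)(1/0.330 − 1/0.160) = 5.76×10⁻⁷ J.
v = √(2·5.76×10⁻⁷/0.0257) = 6.70×10⁻³ m/s.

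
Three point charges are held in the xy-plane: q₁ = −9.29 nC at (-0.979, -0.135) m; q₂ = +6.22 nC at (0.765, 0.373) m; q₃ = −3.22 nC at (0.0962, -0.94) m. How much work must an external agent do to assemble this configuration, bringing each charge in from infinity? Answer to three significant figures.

-2.08×10⁻⁷ J

The work to assemble the configuration equals its total potential energy, U = Σ kqᵢqⱼ/rᵢⱼ over all pairs.
Pair separations: r₁₂ = 1.82 m, r₁₃ = 1.34 m, r₂₃ = 1.47 m.
U = (-2.86×10⁻⁷) + (2.00×10⁻⁷) + (-1.22×10⁻⁷) = -2.08×10⁻⁷ J.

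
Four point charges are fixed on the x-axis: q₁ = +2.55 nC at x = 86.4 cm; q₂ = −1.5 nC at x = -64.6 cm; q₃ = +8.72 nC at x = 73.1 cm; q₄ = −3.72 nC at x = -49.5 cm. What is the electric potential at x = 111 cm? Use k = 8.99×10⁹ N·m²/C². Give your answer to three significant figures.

272 V

The total potential is the scalar sum of each charge's contribution, V = Σ kqᵢ/rᵢ.
Distances from the field point to each charge: r₁ = 0.246 m, r₂ = 1.76 m, r₃ = 0.379 m, r₄ = 1.60 m.
V = k[(2.55×10⁻⁹)/(0.246) + (-1.50×10⁻⁹)/(1.76) + (8.72×10⁻⁹)/(0.379) + (-3.72×10⁻⁹)/(1.60)] = 272 V.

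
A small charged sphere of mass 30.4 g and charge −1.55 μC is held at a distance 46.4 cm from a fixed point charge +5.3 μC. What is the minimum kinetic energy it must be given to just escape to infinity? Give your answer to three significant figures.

To just escape, total mechanical energy must reach zero at infinity: ½mv²_min + U = 0, so ½mv²_min = −U = |kQq|/r.
|U| = |kQq|/r = (8.99×10⁹ N·m²/C²)(5.30×10⁻⁶)(1.55×10⁻⁶)/(0.464) = 0.159 J.

0.159 J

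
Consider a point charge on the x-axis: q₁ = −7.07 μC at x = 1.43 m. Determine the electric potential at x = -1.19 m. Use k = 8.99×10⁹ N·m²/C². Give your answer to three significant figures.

-2.43×10⁴ V

Electric potential is a scalar, so the contributions from each charge add algebraically: V = Σ kqᵢ/rᵢ.
V = k[(-7.07×10⁻⁶)/(2.62)] = -2.43×10⁴ V.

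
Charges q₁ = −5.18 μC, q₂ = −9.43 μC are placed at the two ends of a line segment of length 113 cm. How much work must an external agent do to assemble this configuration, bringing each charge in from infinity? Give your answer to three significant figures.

The work to assemble the configuration equals its total potential energy, U = Σ kqᵢqⱼ/rᵢⱼ over all pairs.
The separation is r = 1.13 m.
U = (0.389) = 0.389 J.

0.389 J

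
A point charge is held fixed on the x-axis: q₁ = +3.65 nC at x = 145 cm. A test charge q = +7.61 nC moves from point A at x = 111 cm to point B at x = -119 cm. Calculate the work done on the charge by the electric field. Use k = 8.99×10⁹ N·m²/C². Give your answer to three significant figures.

6.40×10⁻⁷ J

The work done by the electric force is W_field = −ΔU = −q(V_B − V_A) = q(V_A − V_B).
At A: distance to the source charge is 0.340 m; V_A = kq₁/r = 96.5 V.
At B: distance to the source charge is 2.64 m; V_B = kq₁/r = 12.4 V.
ΔV = V_B − V_A = -84.1 V.
W_field = −qΔV = −(7.61×10⁻⁹ C)(-84.1 V) = 6.40×10⁻⁷ J.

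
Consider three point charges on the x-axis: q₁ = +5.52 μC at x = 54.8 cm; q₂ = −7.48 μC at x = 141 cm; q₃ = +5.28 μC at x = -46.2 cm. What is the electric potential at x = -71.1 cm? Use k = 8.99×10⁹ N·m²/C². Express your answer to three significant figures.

1.98×10⁵ V

Electric potential is a scalar, so the contributions from each charge add algebraically: V = Σ kqᵢ/rᵢ.
Distances from the field point to each charge: r₁ = 1.26 m, r₂ = 2.12 m, r₃ = 0.249 m.
V = k[(5.52×10⁻⁶)/(1.26) + (-7.48×10⁻⁶)/(2.12) + (5.28×10⁻⁶)/(0.249)] = 1.98×10⁵ V.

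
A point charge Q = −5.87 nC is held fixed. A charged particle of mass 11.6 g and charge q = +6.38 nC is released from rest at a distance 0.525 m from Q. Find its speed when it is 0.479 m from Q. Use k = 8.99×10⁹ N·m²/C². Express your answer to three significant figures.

Only the electrostatic force acts, so mechanical energy is conserved: ½mv² = U₁ − U₂ = kQq(1/r₁ − 1/r₂).
U₁ − U₂ = (8.99×10⁹ N·m²/C²)(-5.87×10⁻⁹ C)(6.38×10⁻⁹ C)(1/0.525 − 1/0.479) = 6.16×10⁻⁸ J.
v = √(2·6.16×10⁻⁸/0.0116) = 3.26×10⁻³ m/s.

3.26×10⁻³ m/s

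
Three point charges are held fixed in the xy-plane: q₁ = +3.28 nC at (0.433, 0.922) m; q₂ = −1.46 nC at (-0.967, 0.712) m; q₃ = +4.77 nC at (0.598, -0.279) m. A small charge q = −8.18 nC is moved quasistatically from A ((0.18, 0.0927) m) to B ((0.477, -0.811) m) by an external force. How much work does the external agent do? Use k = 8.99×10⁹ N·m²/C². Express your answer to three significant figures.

For quasistatic motion the external work equals the change in potential energy: W_ext = qΔV = q(V_B − V_A).
At A: distances to the source charges are 0.867 m, 1.30 m, 0.559 m; V_A = Σ kqᵢ/rᵢ = 101 V.
At B: distances to the source charges are 1.73 m, 2.10 m, 0.546 m; V_B = Σ kqᵢ/rᵢ = 89.4 V.
ΔV = V_B − V_A = -11.2 V.
W_ext = qΔV = (-8.18×10⁻⁹ C)(-11.2 V) = 9.20×10⁻⁸ J.

9.20×10⁻⁸ J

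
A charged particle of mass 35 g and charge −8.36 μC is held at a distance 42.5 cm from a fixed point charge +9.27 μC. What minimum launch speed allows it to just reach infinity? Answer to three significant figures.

To just escape, total mechanical energy must reach zero at infinity: ½mv²_min + U = 0, so ½mv²_min = −U = |kQq|/r.
|U| = |kQq|/r = (8.99×10⁹ N·m²/C²)(9.27×10⁻⁶)(8.36×10⁻⁶)/(0.425) = 1.64 J.
v_min = √(2|U|/m) = √(2·1.64/0.0350) = 9.68 m/s.

9.68 m/s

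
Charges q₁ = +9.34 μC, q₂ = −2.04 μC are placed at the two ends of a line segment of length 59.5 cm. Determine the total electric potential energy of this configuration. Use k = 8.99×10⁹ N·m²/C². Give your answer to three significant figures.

-0.288 J

The work to assemble the configuration equals its total potential energy, U = Σ kqᵢqⱼ/rᵢⱼ over all pairs.
The separation is r = 0.595 m.
U = (-0.288) = -0.288 J.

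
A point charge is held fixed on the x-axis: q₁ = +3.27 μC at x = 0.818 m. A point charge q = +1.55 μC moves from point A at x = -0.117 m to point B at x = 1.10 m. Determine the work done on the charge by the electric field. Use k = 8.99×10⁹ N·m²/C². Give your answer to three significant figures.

-0.113 J

The work done by the electric force is W_field = −ΔU = −q(V_B − V_A) = q(V_A − V_B).
At A: distance to the source charge is 0.935 m; V_A = kq₁/r = 3.14×10⁴ V.
At B: distance to the source charge is 0.282 m; V_B = kq₁/r = 1.04×10⁵ V.
ΔV = V_B − V_A = 7.28×10⁴ V.
W_field = −qΔV = −(1.55×10⁻⁶ C)(7.28×10⁴ V) = -0.113 J.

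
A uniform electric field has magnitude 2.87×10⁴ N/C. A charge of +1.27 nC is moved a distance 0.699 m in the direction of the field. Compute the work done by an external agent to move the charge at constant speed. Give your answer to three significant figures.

-2.55×10⁻⁵ J

The potential change for a displacement 0.699 m in the direction of the field is ΔV = −Ed = -2.01×10⁴ V.
W_ext = qΔV = -2.55×10⁻⁵ J.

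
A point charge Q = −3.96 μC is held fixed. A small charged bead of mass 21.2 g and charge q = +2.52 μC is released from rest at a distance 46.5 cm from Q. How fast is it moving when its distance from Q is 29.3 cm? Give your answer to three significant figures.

3.27 m/s

Only the electrostatic force acts, so mechanical energy is conserved: ½mv² = U₁ − U₂ = kQq(1/r₁ − 1/r₂).
U₁ − U₂ = (8.99×10⁹ N·m²/C²)(-3.96×10⁻⁶ C)(2.52×10⁻⁶ C)(1/0.465 − 1/0.293) = 0.113 J.
v = √(2·0.113/0.0212) = 3.27 m/s.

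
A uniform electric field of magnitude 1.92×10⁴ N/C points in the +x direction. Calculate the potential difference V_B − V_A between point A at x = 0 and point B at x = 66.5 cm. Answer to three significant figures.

In a uniform field, potential decreases in the direction of E: V_B − V_A = −E·Δx.
V_B − V_A = −(1.92×10⁴ V/m)(0.665 m) = -1.28×10⁴ V.

-1.28×10⁴ V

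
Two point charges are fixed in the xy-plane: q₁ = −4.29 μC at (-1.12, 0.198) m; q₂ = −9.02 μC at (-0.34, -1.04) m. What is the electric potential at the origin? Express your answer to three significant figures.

-1.08×10⁵ V

The total potential is the scalar sum of each charge's contribution, V = Σ kqᵢ/rᵢ.
Distances from the field point to each charge: r₁ = 1.14 m, r₂ = 1.09 m.
V = k[(-4.29×10⁻⁶)/(1.14) + (-9.02×10⁻⁶)/(1.09)] = -1.08×10⁵ V.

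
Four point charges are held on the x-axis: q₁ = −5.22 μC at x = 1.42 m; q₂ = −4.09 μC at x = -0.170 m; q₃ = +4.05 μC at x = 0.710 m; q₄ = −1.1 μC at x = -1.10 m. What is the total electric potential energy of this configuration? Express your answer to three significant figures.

-0.274 J

The assembly work is the sum of pairwise potential energies, U = Σ_{i<j} kqᵢqⱼ/rᵢⱼ.
Pair separations: r₁₂ = 1.59 m, r₁₃ = 0.710 m, r₁₄ = 2.52 m, r₂₃ = 0.880 m, r₂₄ = 0.930 m, r₃₄ = 1.81 m.
Summing all 6 pair terms gives U = -0.274 J.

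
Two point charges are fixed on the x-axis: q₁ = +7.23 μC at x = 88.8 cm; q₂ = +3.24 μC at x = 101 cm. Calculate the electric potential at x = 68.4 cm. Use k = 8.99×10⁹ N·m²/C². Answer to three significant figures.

Electric potential is a scalar, so the contributions from each charge add algebraically: V = Σ kqᵢ/rᵢ.
Distances from the field point to each charge: r₁ = 0.204 m, r₂ = 0.326 m.
V = k[(7.23×10⁻⁶)/(0.204) + (3.24×10⁻⁶)/(0.326)] = 4.08×10⁵ V.

4.08×10⁵ V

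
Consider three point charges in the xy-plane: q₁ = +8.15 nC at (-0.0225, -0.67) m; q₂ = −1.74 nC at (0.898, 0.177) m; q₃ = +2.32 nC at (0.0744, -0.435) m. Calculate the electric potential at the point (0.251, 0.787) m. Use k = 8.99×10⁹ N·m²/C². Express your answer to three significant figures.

48.7 V

Electric potential is a scalar, so the contributions from each charge add algebraically: V = Σ kqᵢ/rᵢ.
Distances from the field point to each charge: r₁ = 1.48 m, r₂ = 0.889 m, r₃ = 1.23 m.
V = k[(8.15×10⁻⁹)/(1.48) + (-1.74×10⁻⁹)/(0.889) + (2.32×10⁻⁹)/(1.23)] = 48.7 V.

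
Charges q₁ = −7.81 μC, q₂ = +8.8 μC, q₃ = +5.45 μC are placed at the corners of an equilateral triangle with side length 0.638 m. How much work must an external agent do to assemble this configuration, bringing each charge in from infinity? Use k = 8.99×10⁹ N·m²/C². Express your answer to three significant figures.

The assembly work is the sum of pairwise potential energies, U = Σ_{i<j} kqᵢqⱼ/rᵢⱼ.
All three pair separations equal the side length, 0.638 m.
U = (-0.968) + (-0.600) + (0.676) = -0.892 J.

-0.892 J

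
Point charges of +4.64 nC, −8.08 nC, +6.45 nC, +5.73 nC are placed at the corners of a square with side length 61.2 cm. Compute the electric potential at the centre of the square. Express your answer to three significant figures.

Electric potential is a scalar, so the contributions from each charge add algebraically: V = Σ kqᵢ/rᵢ.
The distance from each corner to the centre is a√2/2 = 0.433 m.
V = k[(4.64×10⁻⁹)/(0.433) + (-8.08×10⁻⁹)/(0.433) + (6.45×10⁻⁹)/(0.433) + (5.73×10⁻⁹)/(0.433)] = 182 V.

182 V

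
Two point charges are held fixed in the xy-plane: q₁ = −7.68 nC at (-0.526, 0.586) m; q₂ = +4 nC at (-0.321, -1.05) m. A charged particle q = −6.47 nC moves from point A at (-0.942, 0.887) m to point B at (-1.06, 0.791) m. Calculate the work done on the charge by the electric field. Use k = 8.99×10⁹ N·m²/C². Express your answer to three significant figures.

The work done by the electric force is W_field = −ΔU = −q(V_B − V_A) = q(V_A − V_B).
At A: distances to the source charges are 0.513 m, 2.03 m; V_A = Σ kqᵢ/rᵢ = -117 V.
At B: distances to the source charges are 0.572 m, 1.98 m; V_B = Σ kqᵢ/rᵢ = -103 V.
ΔV = V_B − V_A = 14.2 V.
W_field = −qΔV = −(-6.47×10⁻⁹ C)(14.2 V) = 9.19×10⁻⁸ J.

9.19×10⁻⁸ J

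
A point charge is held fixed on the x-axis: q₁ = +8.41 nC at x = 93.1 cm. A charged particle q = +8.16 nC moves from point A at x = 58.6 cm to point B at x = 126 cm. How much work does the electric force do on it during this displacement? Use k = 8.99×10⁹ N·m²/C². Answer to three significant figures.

The work done by the electric force is W_field = −ΔU = −q(V_B − V_A) = q(V_A − V_B).
At A: distance to the source charge is 0.345 m; V_A = kq₁/r = 219 V.
At B: distance to the source charge is 0.329 m; V_B = kq₁/r = 230 V.
ΔV = V_B − V_A = 10.7 V.
W_field = −qΔV = −(8.16×10⁻⁹ C)(10.7 V) = -8.70×10⁻⁸ J.

-8.70×10⁻⁸ J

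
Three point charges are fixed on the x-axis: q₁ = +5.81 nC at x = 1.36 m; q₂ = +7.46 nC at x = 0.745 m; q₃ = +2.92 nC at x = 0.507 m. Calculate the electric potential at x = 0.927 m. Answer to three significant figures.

The total potential is the scalar sum of each charge's contribution, V = Σ kqᵢ/rᵢ.
Distances from the field point to each charge: r₁ = 0.433 m, r₂ = 0.182 m, r₃ = 0.420 m.
V = k[(5.81×10⁻⁹)/(0.433) + (7.46×10⁻⁹)/(0.182) + (2.92×10⁻⁹)/(0.420)] = 552 V.

552 V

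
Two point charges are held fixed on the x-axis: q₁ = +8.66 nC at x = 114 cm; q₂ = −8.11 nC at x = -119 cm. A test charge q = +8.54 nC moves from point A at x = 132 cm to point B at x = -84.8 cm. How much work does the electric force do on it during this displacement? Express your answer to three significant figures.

4.93×10⁻⁶ J

The work done by the electric force is W_field = −ΔU = −q(V_B − V_A) = q(V_A − V_B).
At A: distances to the source charges are 0.180 m, 2.51 m; V_A = Σ kqᵢ/rᵢ = 403 V.
At B: distances to the source charges are 1.99 m, 0.342 m; V_B = Σ kqᵢ/rᵢ = -174 V.
ΔV = V_B − V_A = -577 V.
W_field = −qΔV = −(8.54×10⁻⁹ C)(-577 V) = 4.93×10⁻⁶ J.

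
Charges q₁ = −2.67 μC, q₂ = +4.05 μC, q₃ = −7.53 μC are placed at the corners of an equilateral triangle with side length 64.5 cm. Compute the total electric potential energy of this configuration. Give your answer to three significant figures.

-0.296 J

The work to assemble the configuration equals its total potential energy, U = Σ kqᵢqⱼ/rᵢⱼ over all pairs.
All three pair separations equal the side length, 0.645 m.
U = (-0.151) + (0.280) + (-0.425) = -0.296 J.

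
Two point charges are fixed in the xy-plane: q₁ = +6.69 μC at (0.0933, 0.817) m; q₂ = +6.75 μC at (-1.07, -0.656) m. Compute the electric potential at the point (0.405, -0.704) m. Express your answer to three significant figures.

Electric potential is a scalar, so the contributions from each charge add algebraically: V = Σ kqᵢ/rᵢ.
Distances from the field point to each charge: r₁ = 1.55 m, r₂ = 1.48 m.
V = k[(6.69×10⁻⁶)/(1.55) + (6.75×10⁻⁶)/(1.48)] = 7.99×10⁴ V.

7.99×10⁴ V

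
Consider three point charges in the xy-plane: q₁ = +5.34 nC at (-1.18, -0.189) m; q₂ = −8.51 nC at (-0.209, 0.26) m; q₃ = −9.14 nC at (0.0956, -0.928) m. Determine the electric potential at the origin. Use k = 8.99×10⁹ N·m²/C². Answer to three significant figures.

The total potential is the scalar sum of each charge's contribution, V = Σ kqᵢ/rᵢ.
Distances from the field point to each charge: r₁ = 1.20 m, r₂ = 0.334 m, r₃ = 0.933 m.
V = k[(5.34×10⁻⁹)/(1.20) + (-8.51×10⁻⁹)/(0.334) + (-9.14×10⁻⁹)/(0.933)] = -277 V.

-277 V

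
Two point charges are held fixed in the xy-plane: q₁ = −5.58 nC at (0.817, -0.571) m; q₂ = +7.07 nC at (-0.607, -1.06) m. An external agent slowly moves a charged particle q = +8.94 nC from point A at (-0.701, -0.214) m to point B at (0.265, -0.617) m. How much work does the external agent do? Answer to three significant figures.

-6.09×10⁻⁷ J

For quasistatic motion the external work equals the change in potential energy: W_ext = qΔV = q(V_B − V_A).
At A: distances to the source charges are 1.56 m, 0.851 m; V_A = Σ kqᵢ/rᵢ = 42.5 V.
At B: distances to the source charges are 0.554 m, 0.978 m; V_B = Σ kqᵢ/rᵢ = -25.6 V.
ΔV = V_B − V_A = -68.1 V.
W_ext = qΔV = (8.94×10⁻⁹ C)(-68.1 V) = -6.09×10⁻⁷ J.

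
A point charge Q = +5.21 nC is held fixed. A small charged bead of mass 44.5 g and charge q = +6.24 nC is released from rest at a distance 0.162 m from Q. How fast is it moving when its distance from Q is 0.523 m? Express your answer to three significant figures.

7.48×10⁻³ m/s

Only the electrostatic force acts, so mechanical energy is conserved: ½mv² = U₁ − U₂ = kQq(1/r₁ − 1/r₂).
U₁ − U₂ = (8.99×10⁹ N·m²/C²)(5.21×10⁻⁹ C)(6.24×10⁻⁹ C)(1/0.162 − 1/0.523) = 1.25×10⁻⁶ J.
v = √(2·1.25×10⁻⁶/0.0445) = 7.48×10⁻³ m/s.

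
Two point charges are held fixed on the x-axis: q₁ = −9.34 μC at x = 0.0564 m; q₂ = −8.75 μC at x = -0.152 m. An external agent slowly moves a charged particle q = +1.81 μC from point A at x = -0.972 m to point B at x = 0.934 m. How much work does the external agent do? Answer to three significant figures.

0.0171 J

For quasistatic motion the external work equals the change in potential energy: W_ext = qΔV = q(V_B − V_A).
At A: distances to the source charges are 1.03 m, 0.820 m; V_A = Σ kqᵢ/rᵢ = -1.78×10⁵ V.
At B: distances to the source charges are 0.878 m, 1.09 m; V_B = Σ kqᵢ/rᵢ = -1.68×10⁵ V.
ΔV = V_B − V_A = 9470 V.
W_ext = qΔV = (1.81×10⁻⁶ C)(9470 V) = 0.0171 J.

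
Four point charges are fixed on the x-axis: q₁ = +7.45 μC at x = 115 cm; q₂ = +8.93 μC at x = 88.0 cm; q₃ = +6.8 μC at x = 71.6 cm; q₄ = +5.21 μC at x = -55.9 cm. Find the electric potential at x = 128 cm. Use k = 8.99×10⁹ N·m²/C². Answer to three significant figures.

8.50×10⁵ V

The total potential is the scalar sum of each charge's contribution, V = Σ kqᵢ/rᵢ.
Distances from the field point to each charge: r₁ = 0.130 m, r₂ = 0.400 m, r₃ = 0.564 m, r₄ = 1.84 m.
V = k[(7.45×10⁻⁶)/(0.130) + (8.93×10⁻⁶)/(0.400) + (6.80×10⁻⁶)/(0.564) + (5.21×10⁻⁶)/(1.84)] = 8.50×10⁵ V.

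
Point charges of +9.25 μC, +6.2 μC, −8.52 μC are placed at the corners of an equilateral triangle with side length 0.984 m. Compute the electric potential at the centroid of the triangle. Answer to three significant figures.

1.10×10⁵ V

The total potential is the scalar sum of each charge's contribution, V = Σ kqᵢ/rᵢ.
The distance from each vertex to the centroid is a/√3 = 0.568 m.
V = k[(9.25×10⁻⁶)/(0.568) + (6.20×10⁻⁶)/(0.568) + (-8.52×10⁻⁶)/(0.568)] = 1.10×10⁵ V.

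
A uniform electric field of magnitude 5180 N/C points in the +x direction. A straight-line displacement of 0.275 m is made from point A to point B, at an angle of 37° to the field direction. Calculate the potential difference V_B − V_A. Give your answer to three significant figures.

Only the component of displacement along E changes the potential: ΔV = −E·d·cosθ.
ΔV = −(5180 V/m)(0.275 m)cos37° = -1140 V.

-1140 V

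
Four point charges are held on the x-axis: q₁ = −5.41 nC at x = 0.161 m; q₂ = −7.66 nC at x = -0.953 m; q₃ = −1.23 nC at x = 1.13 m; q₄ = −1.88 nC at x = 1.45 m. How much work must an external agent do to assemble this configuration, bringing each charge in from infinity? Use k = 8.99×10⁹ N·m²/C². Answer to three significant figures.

The assembly work is the sum of pairwise potential energies, U = Σ_{i<j} kqᵢqⱼ/rᵢⱼ.
Pair separations: r₁₂ = 1.11 m, r₁₃ = 0.969 m, r₁₄ = 1.29 m, r₂₃ = 2.08 m, r₂₄ = 2.40 m, r₃₄ = 0.320 m.
Summing all 6 pair terms gives U = 6.27×10⁻⁷ J.

6.27×10⁻⁷ J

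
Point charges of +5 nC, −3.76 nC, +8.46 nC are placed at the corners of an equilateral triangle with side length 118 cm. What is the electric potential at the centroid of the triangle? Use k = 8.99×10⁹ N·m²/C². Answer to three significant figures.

The total potential is the scalar sum of each charge's contribution, V = Σ kqᵢ/rᵢ.
The distance from each vertex to the centroid is a/√3 = 0.681 m.
V = k[(5.00×10⁻⁹)/(0.681) + (-3.76×10⁻⁹)/(0.681) + (8.46×10⁻⁹)/(0.681)] = 128 V.

128 V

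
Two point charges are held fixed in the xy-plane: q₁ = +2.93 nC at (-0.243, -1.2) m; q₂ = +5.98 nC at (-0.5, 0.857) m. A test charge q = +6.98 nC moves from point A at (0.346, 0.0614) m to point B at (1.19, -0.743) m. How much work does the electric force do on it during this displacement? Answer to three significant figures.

1.72×10⁻⁷ J

The work done by the electric force is W_field = −ΔU = −q(V_B − V_A) = q(V_A − V_B).
At A: distances to the source charges are 1.39 m, 1.16 m; V_A = Σ kqᵢ/rᵢ = 65.2 V.
At B: distances to the source charges are 1.50 m, 2.33 m; V_B = Σ kqᵢ/rᵢ = 40.6 V.
ΔV = V_B − V_A = -24.6 V.
W_field = −qΔV = −(6.98×10⁻⁹ C)(-24.6 V) = 1.72×10⁻⁷ J.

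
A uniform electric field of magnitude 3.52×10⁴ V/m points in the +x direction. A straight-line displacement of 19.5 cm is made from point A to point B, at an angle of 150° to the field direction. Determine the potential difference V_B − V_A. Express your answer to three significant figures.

5940 V

Only the component of displacement along E changes the potential: ΔV = −E·d·cosθ.
ΔV = −(3.52×10⁴ V/m)(0.195 m)cos150° = 5940 V.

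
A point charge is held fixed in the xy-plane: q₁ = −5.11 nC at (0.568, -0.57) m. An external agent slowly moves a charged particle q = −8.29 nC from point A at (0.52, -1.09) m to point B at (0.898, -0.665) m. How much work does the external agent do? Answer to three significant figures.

For quasistatic motion the external work equals the change in potential energy: W_ext = qΔV = q(V_B − V_A).
At A: distance to the source charge is 0.522 m; V_A = kq₁/r = -88.0 V.
At B: distance to the source charge is 0.343 m; V_B = kq₁/r = -134 V.
ΔV = V_B − V_A = -45.8 V.
W_ext = qΔV = (-8.29×10⁻⁹ C)(-45.8 V) = 3.80×10⁻⁷ J.

3.80×10⁻⁷ J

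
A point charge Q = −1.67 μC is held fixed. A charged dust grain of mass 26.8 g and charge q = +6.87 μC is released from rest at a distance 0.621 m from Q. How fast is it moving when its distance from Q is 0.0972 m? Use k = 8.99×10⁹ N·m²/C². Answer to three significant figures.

8.17 m/s

Only the electrostatic force acts, so mechanical energy is conserved: ½mv² = U₁ − U₂ = kQq(1/r₁ − 1/r₂).
U₁ − U₂ = (8.99×10⁹ N·m²/C²)(-1.67×10⁻⁶ C)(6.87×10⁻⁶ C)(1/0.621 − 1/0.0972) = 0.895 J.
v = √(2·0.895/0.0268) = 8.17 m/s.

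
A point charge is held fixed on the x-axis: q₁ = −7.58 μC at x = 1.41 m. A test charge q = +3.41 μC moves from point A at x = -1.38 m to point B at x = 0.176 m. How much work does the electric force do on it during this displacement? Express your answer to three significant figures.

The work done by the electric force is W_field = −ΔU = −q(V_B − V_A) = q(V_A − V_B).
At A: distance to the source charge is 2.79 m; V_A = kq₁/r = -2.44×10⁴ V.
At B: distance to the source charge is 1.23 m; V_B = kq₁/r = -5.52×10⁴ V.
ΔV = V_B − V_A = -3.08×10⁴ V.
W_field = −qΔV = −(3.41×10⁻⁶ C)(-3.08×10⁴ V) = 0.105 J.

0.105 J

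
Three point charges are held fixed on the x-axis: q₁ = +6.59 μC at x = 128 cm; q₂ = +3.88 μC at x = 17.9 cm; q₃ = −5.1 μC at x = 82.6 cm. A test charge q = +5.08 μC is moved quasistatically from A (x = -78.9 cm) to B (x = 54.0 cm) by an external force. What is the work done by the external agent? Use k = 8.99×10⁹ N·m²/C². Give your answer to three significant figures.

-0.101 J

For quasistatic motion the external work equals the change in potential energy: W_ext = qΔV = q(V_B − V_A).
At A: distances to the source charges are 2.07 m, 0.968 m, 1.61 m; V_A = Σ kqᵢ/rᵢ = 3.63×10⁴ V.
At B: distances to the source charges are 0.740 m, 0.361 m, 0.286 m; V_B = Σ kqᵢ/rᵢ = 1.64×10⁴ V.
ΔV = V_B − V_A = -1.99×10⁴ V.
W_ext = qΔV = (5.08×10⁻⁶ C)(-1.99×10⁴ V) = -0.101 J.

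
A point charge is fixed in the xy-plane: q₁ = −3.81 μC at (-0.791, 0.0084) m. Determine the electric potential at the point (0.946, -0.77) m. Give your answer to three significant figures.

-1.80×10⁴ V

Electric potential is a scalar, so the contributions from each charge add algebraically: V = Σ kqᵢ/rᵢ.
Distances from the field point to each charge: r₁ = 1.90 m.
V = k[(-3.81×10⁻⁶)/(1.90)] = -1.80×10⁴ V.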